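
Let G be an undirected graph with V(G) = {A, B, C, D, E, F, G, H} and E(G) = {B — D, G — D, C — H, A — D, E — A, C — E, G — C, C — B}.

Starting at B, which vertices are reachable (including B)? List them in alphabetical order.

Start at B.
Its neighbours: C, D.
Then their neighbours: A, E, G, H.
Nothing further is reachable.

A, B, C, D, E, G, H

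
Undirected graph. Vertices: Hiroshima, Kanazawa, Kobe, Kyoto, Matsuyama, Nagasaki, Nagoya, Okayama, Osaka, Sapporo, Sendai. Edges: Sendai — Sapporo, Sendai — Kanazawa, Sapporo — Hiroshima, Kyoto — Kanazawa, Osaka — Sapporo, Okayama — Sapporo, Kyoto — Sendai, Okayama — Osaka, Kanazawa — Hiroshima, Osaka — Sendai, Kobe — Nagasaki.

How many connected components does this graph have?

4

From Hiroshima: component {Hiroshima, Kanazawa, Kyoto, Okayama, Osaka, Sapporo, Sendai}.
From Kobe: component {Kobe, Nagasaki}.
From Matsuyama: component {Matsuyama}.
From Nagoya: component {Nagoya}.
That's 4 components.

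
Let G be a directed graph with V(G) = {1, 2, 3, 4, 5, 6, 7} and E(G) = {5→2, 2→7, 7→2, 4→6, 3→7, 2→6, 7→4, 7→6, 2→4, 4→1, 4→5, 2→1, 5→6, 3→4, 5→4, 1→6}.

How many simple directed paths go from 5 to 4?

5→2→4
5→2→7→4
5→4

3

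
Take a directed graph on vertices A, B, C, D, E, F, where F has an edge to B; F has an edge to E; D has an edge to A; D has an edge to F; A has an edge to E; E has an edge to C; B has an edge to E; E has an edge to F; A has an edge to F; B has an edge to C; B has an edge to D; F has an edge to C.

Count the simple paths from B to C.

9

B→C
B→D→A→E→C
B→D→A→E→F→C
B→D→A→F→C
B→D→A→F→E→C
B→D→F→C
B→D→F→E→C
B→E→C
B→E→F→C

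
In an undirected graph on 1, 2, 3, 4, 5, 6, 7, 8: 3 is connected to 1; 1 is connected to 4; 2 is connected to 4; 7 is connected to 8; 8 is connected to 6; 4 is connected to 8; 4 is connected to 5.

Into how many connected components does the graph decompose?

From 1: component {1, 2, 3, 4, 5, 6, 7, 8}.
That's 1 component.

1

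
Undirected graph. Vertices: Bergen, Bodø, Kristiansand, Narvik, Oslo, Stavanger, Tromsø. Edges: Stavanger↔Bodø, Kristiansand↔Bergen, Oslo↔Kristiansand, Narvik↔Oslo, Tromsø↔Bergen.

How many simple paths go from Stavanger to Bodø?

Stavanger–Bodø

1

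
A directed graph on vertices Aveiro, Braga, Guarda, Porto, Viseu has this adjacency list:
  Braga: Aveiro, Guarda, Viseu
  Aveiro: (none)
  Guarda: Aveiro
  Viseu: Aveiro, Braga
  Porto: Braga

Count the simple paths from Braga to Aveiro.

3

Braga→Aveiro
Braga→Guarda→Aveiro
Braga→Viseu→Aveiro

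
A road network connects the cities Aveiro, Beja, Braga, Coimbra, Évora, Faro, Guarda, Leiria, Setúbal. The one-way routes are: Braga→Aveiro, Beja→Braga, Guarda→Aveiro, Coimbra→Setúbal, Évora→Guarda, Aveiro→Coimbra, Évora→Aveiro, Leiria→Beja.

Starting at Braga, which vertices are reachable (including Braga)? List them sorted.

Start at Braga.
Its neighbours: Aveiro.
Then their neighbours: Coimbra.
Then next layer: Setúbal.
Nothing further is reachable.

Aveiro, Braga, Coimbra, Setúbal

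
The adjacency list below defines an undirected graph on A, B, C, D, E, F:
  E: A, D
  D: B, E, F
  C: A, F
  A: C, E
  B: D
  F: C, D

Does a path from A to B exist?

Yes

Explore from A.
Distance 1: reach C, E.
Distance 2: reach D, F.
Distance 3: reach B.
Found B.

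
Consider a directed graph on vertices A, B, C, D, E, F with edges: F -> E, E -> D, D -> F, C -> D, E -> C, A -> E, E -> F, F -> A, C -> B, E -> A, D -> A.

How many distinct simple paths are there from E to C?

1

E→C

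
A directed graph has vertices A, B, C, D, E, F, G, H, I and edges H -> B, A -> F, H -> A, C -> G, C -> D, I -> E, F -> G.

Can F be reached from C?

No

Explore from C.
Distance 1: reach D, G.
The search from C is exhausted; no directed path reaches F.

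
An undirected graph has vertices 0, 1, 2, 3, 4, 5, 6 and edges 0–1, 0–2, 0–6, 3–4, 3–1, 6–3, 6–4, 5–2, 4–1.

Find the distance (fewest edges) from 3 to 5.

Distance 0: 3.
Distance 1: 1, 4, 6.
Distance 2: 0.
Distance 3: 2.
Distance 4: 5 — contains 5.

4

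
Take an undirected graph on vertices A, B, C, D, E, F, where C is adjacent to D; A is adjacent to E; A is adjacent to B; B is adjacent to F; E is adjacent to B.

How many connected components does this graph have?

2

From A: component {A, B, E, F}.
From C: component {C, D}.
That's 2 components.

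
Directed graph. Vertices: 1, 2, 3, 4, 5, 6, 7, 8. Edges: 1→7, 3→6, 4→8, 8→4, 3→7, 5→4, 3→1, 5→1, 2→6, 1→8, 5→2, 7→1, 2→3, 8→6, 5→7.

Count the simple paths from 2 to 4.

2

2→3→1→8→4
2→3→7→1→8→4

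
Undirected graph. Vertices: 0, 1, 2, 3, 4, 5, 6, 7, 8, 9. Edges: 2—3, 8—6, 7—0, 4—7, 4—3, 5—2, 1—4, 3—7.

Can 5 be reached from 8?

Explore from 8.
Distance 1: reach 6.
The search is exhausted without reaching 5; it lies in a different component.

No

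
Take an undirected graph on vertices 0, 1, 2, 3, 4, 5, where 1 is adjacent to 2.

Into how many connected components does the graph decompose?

From 0: component {0}.
From 1: component {1, 2}.
From 3: component {3}.
From 4: component {4}.
From 5: component {5}.
That's 5 components.

5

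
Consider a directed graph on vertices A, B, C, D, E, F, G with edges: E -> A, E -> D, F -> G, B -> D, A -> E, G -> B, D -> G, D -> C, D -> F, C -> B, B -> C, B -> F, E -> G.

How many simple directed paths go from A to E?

1

A→E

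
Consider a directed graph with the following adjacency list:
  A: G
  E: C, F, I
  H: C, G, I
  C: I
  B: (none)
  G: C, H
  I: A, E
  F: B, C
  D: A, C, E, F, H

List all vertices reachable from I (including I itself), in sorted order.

Start at I.
Its neighbours: A, E.
Then their neighbours: C, F, G.
Then next layer: B, H.
Nothing further is reachable.

A, B, C, E, F, G, H, I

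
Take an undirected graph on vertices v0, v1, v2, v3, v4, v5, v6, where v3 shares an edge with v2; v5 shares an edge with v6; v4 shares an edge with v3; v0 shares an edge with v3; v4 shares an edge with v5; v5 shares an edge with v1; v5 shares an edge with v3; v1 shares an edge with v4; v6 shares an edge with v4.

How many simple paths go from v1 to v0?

6

v1–v4–v3–v0
v1–v4–v5–v3–v0
v1–v4–v6–v5–v3–v0
v1–v5–v3–v0
v1–v5–v4–v3–v0
v1–v5–v6–v4–v3–v0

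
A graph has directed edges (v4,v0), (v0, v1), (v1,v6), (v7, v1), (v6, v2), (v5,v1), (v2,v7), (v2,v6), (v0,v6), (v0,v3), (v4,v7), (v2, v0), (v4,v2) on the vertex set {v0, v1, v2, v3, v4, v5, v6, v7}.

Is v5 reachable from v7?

No

Explore from v7.
Distance 1: reach v1.
Distance 2: reach v6.
Distance 3: reach v2.
Distance 4: reach v0.
Distance 5: reach v3.
The search from v7 is exhausted; no directed path reaches v5.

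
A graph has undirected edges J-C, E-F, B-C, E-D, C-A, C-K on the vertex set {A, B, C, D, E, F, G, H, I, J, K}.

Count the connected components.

5

From A: component {A, B, C, J, K}.
From D: component {D, E, F}.
From G: component {G}.
From H: component {H}.
From I: component {I}.
That's 5 components.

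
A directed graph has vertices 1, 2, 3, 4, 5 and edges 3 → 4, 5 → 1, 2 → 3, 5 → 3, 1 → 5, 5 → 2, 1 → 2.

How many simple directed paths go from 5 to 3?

3

5→1→2→3
5→2→3
5→3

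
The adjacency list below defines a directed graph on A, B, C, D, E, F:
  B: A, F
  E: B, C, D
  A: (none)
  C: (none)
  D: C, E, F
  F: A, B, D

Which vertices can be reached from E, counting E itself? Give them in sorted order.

A, B, C, D, E, F

Start at E.
Its neighbours: B, C, D.
Then their neighbours: A, F.
Every vertex is now reached.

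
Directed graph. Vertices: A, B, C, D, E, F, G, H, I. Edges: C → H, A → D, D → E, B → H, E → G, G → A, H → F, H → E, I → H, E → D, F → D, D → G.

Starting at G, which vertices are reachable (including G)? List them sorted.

Start at G.
Its neighbours: A.
Then their neighbours: D.
Then next layer: E.
Nothing further is reachable.

A, D, E, G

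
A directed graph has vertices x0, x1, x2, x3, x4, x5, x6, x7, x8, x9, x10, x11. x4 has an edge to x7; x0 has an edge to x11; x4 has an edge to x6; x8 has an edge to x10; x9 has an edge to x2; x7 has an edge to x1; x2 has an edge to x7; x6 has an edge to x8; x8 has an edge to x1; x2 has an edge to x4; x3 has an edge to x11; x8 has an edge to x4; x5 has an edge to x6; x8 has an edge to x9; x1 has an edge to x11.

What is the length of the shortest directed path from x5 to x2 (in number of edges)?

4

Distance 0: x5.
Distance 1: x6.
Distance 2: x8.
Distance 3: x1, x4, x9, x10.
Distance 4: x2, x7, x11 — contains x2.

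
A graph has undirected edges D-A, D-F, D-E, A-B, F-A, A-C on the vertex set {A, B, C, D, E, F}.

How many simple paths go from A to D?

A–D
A–F–D

2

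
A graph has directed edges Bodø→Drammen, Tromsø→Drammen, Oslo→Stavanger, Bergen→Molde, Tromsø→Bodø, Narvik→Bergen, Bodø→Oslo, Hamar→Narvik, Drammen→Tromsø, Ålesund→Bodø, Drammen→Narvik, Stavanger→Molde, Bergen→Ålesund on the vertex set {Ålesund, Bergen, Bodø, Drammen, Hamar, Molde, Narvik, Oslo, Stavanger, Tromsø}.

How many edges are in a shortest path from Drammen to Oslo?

3

Distance 0: Drammen.
Distance 1: Narvik, Tromsø.
Distance 2: Bergen, Bodø.
Distance 3: Ålesund, Molde, Oslo — contains Oslo.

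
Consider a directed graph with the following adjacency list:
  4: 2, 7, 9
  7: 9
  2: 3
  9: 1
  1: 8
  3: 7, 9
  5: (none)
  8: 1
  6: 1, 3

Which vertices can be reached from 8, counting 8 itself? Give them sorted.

Start at 8.
Its neighbours: 1.
Nothing further is reachable.

1, 8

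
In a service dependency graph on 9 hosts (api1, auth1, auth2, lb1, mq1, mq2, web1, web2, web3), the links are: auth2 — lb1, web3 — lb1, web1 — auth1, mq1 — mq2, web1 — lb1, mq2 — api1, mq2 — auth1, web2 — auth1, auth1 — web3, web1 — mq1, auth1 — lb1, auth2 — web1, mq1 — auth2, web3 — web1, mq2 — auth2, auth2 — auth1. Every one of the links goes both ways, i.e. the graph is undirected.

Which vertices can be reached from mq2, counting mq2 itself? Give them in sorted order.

api1, auth1, auth2, lb1, mq1, mq2, web1, web2, web3

Start at mq2.
Its neighbours: api1, auth1, auth2, mq1.
Then their neighbours: lb1, web1, web2, web3.
Every vertex is now reached.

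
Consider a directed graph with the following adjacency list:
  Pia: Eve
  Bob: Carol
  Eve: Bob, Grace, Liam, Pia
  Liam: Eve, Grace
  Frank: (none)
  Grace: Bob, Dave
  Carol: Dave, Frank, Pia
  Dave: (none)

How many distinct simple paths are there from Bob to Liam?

Bob→Carol→Pia→Eve→Liam

1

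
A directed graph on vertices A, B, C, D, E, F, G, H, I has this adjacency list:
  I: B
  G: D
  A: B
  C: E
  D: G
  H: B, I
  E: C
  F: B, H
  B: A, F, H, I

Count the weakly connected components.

3

From A: component {A, B, F, H, I}.
From C: component {C, E}.
From D: component {D, G}.
That's 3 components.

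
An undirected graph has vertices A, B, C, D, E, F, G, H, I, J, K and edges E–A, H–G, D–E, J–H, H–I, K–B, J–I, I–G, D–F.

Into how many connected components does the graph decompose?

From A: component {A, D, E, F}.
From B: component {B, K}.
From C: component {C}.
From G: component {G, H, I, J}.
That's 4 components.

4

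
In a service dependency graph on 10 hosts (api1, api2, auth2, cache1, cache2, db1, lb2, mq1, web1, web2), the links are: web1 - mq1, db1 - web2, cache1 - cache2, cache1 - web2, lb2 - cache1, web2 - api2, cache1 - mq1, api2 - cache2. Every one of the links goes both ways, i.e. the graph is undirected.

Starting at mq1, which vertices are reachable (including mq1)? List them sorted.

Start at mq1.
Its neighbours: cache1, web1.
Then their neighbours: cache2, lb2, web2.
Then next layer: api2, db1.
Nothing further is reachable.

api2, cache1, cache2, db1, lb2, mq1, web1, web2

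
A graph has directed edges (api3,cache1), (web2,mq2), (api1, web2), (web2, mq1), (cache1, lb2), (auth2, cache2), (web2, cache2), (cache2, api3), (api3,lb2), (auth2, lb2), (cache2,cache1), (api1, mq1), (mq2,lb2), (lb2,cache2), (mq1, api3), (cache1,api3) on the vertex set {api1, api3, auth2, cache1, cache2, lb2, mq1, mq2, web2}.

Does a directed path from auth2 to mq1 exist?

No

Explore from auth2.
Distance 1: reach cache2, lb2.
Distance 2: reach api3, cache1.
The search from auth2 is exhausted; no directed path reaches mq1.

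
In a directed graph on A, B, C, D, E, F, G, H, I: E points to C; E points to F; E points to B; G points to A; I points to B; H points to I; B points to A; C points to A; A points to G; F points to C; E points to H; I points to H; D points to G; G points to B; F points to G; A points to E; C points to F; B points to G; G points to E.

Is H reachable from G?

Yes

Explore from G.
Distance 1: reach A, B, E.
Distance 2: reach C, F, H.
Found H.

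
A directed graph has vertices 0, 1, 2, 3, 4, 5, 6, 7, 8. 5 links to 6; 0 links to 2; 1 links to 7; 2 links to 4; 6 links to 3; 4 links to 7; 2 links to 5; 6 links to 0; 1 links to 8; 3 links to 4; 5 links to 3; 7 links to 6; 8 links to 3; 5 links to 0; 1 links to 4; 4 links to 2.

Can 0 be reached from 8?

Yes

Explore from 8.
Distance 1: reach 3.
Distance 2: reach 4.
Distance 3: reach 2, 7.
Distance 4: reach 5, 6.
Distance 5: reach 0.
Found 0.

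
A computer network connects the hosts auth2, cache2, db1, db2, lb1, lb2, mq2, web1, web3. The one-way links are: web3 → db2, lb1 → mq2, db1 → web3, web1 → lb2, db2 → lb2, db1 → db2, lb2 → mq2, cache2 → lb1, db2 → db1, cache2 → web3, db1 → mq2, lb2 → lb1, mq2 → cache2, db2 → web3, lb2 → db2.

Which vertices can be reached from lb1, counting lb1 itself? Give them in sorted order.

Start at lb1.
Its neighbours: mq2.
Then their neighbours: cache2.
Then next layer: web3.
Then next layer: db2.
Then next layer: db1, lb2.
Nothing further is reachable.

cache2, db1, db2, lb1, lb2, mq2, web3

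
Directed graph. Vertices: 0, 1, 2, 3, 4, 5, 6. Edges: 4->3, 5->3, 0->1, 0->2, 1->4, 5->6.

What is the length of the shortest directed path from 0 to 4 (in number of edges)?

2

Distance 0: 0.
Distance 1: 1, 2.
Distance 2: 4 — contains 4.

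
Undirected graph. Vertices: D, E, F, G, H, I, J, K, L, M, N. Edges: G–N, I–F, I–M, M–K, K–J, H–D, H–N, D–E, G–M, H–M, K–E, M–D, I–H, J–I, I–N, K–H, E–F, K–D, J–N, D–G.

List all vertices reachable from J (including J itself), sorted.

D, E, F, G, H, I, J, K, M, N

Start at J.
Its neighbours: I, K, N.
Then their neighbours: D, E, F, G, H, M.
Nothing further is reachable.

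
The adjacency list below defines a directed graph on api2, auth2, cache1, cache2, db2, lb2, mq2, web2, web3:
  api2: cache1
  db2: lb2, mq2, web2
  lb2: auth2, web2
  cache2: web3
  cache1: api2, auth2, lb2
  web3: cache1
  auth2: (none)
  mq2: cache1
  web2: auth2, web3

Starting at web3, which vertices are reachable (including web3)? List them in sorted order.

Start at web3.
Its neighbours: cache1.
Then their neighbours: api2, auth2, lb2.
Then next layer: web2.
Nothing further is reachable.

api2, auth2, cache1, lb2, web2, web3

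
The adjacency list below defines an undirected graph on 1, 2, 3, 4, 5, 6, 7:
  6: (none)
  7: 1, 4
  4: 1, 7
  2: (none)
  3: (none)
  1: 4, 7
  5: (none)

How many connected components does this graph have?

5

From 1: component {1, 4, 7}.
From 2: component {2}.
From 3: component {3}.
From 5: component {5}.
From 6: component {6}.
That's 5 components.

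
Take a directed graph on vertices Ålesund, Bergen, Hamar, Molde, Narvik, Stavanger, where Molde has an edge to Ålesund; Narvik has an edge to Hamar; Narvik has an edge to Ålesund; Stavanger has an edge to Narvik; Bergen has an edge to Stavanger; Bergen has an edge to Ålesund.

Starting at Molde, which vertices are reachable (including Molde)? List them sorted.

Ålesund, Molde

Start at Molde.
Its neighbours: Ålesund.
Nothing further is reachable.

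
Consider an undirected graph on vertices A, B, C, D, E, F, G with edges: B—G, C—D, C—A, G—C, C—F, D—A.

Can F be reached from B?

Explore from B.
Distance 1: reach G.
Distance 2: reach C.
Distance 3: reach A, D, F.
Found F.

Yes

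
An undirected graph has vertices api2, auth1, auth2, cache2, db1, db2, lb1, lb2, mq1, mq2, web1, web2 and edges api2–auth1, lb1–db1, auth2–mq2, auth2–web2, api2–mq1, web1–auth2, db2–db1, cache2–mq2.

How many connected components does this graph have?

From api2: component {api2, auth1, mq1}.
From auth2: component {auth2, cache2, mq2, web1, web2}.
From db1: component {db1, db2, lb1}.
From lb2: component {lb2}.
That's 4 components.

4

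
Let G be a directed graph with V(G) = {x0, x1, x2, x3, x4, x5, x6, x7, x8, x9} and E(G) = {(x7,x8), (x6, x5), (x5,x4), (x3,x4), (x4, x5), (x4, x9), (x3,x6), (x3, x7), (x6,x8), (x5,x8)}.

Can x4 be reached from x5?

Yes

Explore from x5.
Distance 1: reach x4, x8.
Found x4.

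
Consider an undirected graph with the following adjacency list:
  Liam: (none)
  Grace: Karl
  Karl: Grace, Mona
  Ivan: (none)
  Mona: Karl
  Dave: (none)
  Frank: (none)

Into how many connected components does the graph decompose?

From Dave: component {Dave}.
From Frank: component {Frank}.
From Grace: component {Grace, Karl, Mona}.
From Ivan: component {Ivan}.
From Liam: component {Liam}.
That's 5 components.

5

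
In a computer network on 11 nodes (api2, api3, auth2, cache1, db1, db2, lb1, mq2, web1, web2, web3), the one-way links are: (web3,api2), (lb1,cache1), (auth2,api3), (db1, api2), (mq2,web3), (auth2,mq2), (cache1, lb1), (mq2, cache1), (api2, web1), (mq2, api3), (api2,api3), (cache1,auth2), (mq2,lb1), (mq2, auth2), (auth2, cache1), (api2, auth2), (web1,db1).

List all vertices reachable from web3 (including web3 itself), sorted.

api2, api3, auth2, cache1, db1, lb1, mq2, web1, web3

Start at web3.
Its neighbours: api2.
Then their neighbours: api3, auth2, web1.
Then next layer: cache1, db1, mq2.
Then next layer: lb1.
Nothing further is reachable.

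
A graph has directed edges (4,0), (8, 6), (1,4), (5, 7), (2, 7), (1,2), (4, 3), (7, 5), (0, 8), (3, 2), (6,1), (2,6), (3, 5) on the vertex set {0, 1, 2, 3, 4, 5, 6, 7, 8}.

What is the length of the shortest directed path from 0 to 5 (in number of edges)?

6

Distance 0: 0.
Distance 1: 8.
Distance 2: 6.
Distance 3: 1.
Distance 4: 2, 4.
Distance 5: 3, 7.
Distance 6: 5 — contains 5.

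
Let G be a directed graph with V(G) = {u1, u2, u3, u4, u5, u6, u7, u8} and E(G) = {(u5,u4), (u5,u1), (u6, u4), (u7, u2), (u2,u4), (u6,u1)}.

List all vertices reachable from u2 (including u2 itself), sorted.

Start at u2.
Its neighbours: u4.
Nothing further is reachable.

u2, u4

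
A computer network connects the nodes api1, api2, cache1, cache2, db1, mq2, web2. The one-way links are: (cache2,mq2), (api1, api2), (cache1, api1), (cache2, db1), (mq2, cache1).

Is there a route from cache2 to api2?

Explore from cache2.
Distance 1: reach db1, mq2.
Distance 2: reach cache1.
Distance 3: reach api1.
Distance 4: reach api2.
Found api2.

Yes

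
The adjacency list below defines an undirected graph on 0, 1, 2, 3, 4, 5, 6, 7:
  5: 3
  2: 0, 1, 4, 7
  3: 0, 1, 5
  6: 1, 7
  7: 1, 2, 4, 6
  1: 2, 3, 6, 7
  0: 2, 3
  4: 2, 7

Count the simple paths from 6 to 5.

10

6–1–2–0–3–5
6–1–3–5
6–1–7–2–0–3–5
6–1–7–4–2–0–3–5
6–7–1–2–0–3–5
6–7–1–3–5
6–7–2–0–3–5
6–7–2–1–3–5
6–7–4–2–0–3–5
6–7–4–2–1–3–5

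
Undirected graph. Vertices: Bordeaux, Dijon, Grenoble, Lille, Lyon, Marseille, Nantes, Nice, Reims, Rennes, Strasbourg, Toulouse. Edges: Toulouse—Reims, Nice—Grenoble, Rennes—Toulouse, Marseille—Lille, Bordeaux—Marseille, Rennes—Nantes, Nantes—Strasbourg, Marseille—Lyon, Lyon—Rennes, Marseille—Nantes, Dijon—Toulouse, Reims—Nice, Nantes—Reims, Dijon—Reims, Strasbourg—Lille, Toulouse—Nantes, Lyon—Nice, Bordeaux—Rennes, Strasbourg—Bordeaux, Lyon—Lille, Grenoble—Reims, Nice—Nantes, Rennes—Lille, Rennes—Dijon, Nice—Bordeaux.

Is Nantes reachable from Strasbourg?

Explore from Strasbourg.
Distance 1: reach Bordeaux, Lille, Nantes.
Found Nantes.

Yes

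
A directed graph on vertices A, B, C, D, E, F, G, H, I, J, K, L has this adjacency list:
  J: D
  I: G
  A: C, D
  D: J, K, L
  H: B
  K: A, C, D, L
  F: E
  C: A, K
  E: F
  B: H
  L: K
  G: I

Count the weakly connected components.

From A: component {A, C, D, J, K, L}.
From B: component {B, H}.
From E: component {E, F}.
From G: component {G, I}.
That's 4 components.

4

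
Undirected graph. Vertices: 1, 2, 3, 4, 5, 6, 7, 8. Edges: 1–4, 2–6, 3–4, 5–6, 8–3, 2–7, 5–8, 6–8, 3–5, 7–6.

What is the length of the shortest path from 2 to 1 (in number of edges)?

5

Distance 0: 2.
Distance 1: 6, 7.
Distance 2: 5, 8.
Distance 3: 3.
Distance 4: 4.
Distance 5: 1 — contains 1.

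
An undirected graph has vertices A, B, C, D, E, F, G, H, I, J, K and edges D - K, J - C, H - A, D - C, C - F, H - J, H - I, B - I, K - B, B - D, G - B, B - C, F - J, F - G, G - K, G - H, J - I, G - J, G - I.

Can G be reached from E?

E has no edges, so nothing is reachable from it.

No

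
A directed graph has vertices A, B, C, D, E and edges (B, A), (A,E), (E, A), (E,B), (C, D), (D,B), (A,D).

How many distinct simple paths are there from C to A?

C→D→B→A

1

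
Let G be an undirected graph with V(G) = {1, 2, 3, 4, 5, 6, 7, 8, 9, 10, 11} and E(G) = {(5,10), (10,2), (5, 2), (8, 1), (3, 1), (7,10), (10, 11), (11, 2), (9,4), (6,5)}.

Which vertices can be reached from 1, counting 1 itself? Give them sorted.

Start at 1.
Its neighbours: 3, 8.
Nothing further is reachable.

1, 3, 8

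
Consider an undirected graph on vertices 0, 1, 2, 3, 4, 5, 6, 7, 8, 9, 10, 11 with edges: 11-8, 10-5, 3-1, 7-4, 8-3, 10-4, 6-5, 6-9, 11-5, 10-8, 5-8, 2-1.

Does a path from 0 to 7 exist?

0 has no edges, so nothing is reachable from it.

No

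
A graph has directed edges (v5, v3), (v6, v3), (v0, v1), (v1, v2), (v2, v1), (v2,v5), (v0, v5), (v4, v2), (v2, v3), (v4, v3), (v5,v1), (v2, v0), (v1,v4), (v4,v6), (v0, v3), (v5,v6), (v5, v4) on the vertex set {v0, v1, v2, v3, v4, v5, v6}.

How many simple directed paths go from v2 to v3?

v2→v0→v1→v4→v3
v2→v0→v1→v4→v6→v3
v2→v0→v3
v2→v0→v5→v1→v4→v3
v2→v0→v5→v1→v4→v6→v3
v2→v0→v5→v3
v2→v0→v5→v4→v3
v2→v0→v5→v4→v6→v3
... and 10 more.

18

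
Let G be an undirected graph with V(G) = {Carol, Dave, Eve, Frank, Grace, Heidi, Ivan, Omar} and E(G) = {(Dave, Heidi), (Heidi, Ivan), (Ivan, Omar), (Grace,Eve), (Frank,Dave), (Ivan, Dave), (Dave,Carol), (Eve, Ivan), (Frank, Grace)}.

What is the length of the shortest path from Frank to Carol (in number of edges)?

2

Distance 0: Frank.
Distance 1: Dave, Grace.
Distance 2: Carol, Eve, Heidi, Ivan — contains Carol.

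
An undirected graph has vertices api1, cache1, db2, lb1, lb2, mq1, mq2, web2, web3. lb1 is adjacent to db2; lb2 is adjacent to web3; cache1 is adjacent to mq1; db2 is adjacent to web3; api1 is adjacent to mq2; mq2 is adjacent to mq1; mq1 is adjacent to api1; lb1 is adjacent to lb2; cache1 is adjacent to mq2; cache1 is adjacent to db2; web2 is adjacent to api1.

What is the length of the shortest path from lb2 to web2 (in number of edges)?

6

Distance 0: lb2.
Distance 1: lb1, web3.
Distance 2: db2.
Distance 3: cache1.
Distance 4: mq1, mq2.
Distance 5: api1.
Distance 6: web2 — contains web2.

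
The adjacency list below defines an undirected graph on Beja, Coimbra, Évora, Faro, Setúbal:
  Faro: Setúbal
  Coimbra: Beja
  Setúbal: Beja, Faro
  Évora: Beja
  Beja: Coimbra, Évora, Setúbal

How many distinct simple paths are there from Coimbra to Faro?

Coimbra–Beja–Setúbal–Faro

1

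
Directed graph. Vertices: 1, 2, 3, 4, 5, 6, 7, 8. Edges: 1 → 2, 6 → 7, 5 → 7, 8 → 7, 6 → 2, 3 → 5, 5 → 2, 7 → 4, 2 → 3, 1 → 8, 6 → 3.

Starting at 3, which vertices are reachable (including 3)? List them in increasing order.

Start at 3.
Its neighbours: 5.
Then their neighbours: 2, 7.
Then next layer: 4.
Nothing further is reachable.

2, 3, 4, 5, 7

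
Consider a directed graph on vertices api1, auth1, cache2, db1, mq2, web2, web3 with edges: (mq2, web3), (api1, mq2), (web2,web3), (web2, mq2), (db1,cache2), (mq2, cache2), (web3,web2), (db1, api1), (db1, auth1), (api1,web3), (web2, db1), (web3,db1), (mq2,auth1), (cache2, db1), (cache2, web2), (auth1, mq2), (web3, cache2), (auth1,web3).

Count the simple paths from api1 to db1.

16

api1→mq2→auth1→web3→cache2→db1
api1→mq2→auth1→web3→cache2→web2→db1
api1→mq2→auth1→web3→db1
api1→mq2→auth1→web3→web2→db1
api1→mq2→cache2→db1
api1→mq2→cache2→web2→db1
api1→mq2→cache2→web2→web3→db1
api1→mq2→web3→cache2→db1
... and 8 more.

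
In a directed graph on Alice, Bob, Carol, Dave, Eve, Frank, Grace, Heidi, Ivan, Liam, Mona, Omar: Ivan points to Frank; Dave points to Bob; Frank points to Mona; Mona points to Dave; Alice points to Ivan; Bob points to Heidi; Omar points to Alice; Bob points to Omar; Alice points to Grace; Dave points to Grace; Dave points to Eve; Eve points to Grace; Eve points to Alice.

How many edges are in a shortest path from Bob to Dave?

6

Distance 0: Bob.
Distance 1: Heidi, Omar.
Distance 2: Alice.
Distance 3: Grace, Ivan.
Distance 4: Frank.
Distance 5: Mona.
Distance 6: Dave — contains Dave.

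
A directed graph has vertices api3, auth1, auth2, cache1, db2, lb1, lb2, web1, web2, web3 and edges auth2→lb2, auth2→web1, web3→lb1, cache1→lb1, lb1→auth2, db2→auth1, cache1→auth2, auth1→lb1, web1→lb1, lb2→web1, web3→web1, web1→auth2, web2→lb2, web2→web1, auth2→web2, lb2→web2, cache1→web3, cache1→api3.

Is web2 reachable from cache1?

Yes

Explore from cache1.
Distance 1: reach api3, auth2, lb1, web3.
Distance 2: reach lb2, web1, web2.
Found web2.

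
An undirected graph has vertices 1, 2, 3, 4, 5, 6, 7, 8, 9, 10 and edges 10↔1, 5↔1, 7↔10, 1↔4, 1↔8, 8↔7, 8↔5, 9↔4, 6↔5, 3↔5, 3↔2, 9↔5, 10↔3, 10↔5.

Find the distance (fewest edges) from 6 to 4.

3

Distance 0: 6.
Distance 1: 5.
Distance 2: 1, 3, 8, 9, 10.
Distance 3: 2, 4, 7 — contains 4.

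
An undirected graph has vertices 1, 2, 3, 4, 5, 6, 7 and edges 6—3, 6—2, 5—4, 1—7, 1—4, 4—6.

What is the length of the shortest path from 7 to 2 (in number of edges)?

Distance 0: 7.
Distance 1: 1.
Distance 2: 4.
Distance 3: 5, 6.
Distance 4: 2, 3 — contains 2.

4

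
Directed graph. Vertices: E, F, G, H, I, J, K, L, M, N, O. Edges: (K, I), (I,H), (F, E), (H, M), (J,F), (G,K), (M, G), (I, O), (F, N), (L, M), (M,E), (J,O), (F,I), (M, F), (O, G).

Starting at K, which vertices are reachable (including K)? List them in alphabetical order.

E, F, G, H, I, K, M, N, O

Start at K.
Its neighbours: I.
Then their neighbours: H, O.
Then next layer: G, M.
Then next layer: E, F.
Then next layer: N.
Nothing further is reachable.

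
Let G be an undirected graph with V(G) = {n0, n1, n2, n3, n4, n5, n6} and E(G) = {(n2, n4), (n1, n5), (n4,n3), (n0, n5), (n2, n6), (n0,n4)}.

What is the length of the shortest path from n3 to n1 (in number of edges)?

4

Distance 0: n3.
Distance 1: n4.
Distance 2: n0, n2.
Distance 3: n5, n6.
Distance 4: n1 — contains n1.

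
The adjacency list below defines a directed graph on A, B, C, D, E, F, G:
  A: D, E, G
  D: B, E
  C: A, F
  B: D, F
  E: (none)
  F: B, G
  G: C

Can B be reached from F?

Explore from F.
Distance 1: reach B, G.
Found B.

Yes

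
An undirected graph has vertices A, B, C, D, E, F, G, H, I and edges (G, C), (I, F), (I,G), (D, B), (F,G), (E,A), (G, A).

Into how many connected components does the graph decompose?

From A: component {A, C, E, F, G, I}.
From B: component {B, D}.
From H: component {H}.
That's 3 components.

3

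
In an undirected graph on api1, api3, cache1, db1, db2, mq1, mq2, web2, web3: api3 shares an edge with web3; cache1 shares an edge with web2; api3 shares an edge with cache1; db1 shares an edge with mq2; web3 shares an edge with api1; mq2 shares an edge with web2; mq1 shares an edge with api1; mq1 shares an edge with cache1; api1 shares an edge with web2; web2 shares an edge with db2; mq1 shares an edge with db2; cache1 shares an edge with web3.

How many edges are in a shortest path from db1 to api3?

Distance 0: db1.
Distance 1: mq2.
Distance 2: web2.
Distance 3: api1, cache1, db2.
Distance 4: api3, mq1, web3 — contains api3.

4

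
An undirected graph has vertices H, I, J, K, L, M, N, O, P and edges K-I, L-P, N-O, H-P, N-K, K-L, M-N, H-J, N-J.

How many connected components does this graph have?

1

From H: component {H, I, J, K, L, M, N, O, P}.
That's 1 component.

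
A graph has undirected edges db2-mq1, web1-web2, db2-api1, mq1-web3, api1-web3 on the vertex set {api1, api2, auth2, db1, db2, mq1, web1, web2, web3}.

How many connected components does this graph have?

5

From api1: component {api1, db2, mq1, web3}.
From api2: component {api2}.
From auth2: component {auth2}.
From db1: component {db1}.
From web1: component {web1, web2}.
That's 5 components.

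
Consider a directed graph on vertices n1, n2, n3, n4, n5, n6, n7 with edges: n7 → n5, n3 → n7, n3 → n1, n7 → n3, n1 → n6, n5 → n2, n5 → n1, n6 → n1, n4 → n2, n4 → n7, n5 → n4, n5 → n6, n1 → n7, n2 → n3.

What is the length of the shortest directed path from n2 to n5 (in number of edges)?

3

Distance 0: n2.
Distance 1: n3.
Distance 2: n1, n7.
Distance 3: n5, n6 — contains n5.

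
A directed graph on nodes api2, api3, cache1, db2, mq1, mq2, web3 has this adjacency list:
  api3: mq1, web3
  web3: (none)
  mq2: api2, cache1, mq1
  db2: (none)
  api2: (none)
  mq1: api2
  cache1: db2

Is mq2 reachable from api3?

No

Explore from api3.
Distance 1: reach mq1, web3.
Distance 2: reach api2.
The search from api3 is exhausted; no directed path reaches mq2.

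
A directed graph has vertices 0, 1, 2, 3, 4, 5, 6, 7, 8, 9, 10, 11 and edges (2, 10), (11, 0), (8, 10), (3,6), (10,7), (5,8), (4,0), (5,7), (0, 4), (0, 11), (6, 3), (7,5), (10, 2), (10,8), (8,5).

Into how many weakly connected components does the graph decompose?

5

From 0: component {0, 4, 11}.
From 1: component {1}.
From 2: component {2, 5, 7, 8, 10}.
From 3: component {3, 6}.
From 9: component {9}.
That's 5 components.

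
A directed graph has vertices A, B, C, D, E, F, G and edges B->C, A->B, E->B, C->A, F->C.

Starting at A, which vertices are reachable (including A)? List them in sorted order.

Start at A.
Its neighbours: B.
Then their neighbours: C.
Nothing further is reachable.

A, B, C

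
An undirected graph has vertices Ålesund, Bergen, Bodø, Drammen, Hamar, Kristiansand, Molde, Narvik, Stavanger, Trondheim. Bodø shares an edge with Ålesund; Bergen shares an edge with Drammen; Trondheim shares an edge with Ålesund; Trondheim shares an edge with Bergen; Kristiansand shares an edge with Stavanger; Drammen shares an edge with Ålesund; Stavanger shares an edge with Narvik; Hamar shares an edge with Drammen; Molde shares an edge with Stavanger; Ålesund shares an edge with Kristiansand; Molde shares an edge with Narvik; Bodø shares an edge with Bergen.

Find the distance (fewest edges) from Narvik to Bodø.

Distance 0: Narvik.
Distance 1: Molde, Stavanger.
Distance 2: Kristiansand.
Distance 3: Ålesund.
Distance 4: Bodø, Drammen, Trondheim — contains Bodø.

4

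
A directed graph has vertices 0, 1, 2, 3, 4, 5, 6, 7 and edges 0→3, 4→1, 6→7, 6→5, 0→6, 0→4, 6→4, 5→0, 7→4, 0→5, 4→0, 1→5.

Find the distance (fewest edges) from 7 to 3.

Distance 0: 7.
Distance 1: 4.
Distance 2: 0, 1.
Distance 3: 3, 5, 6 — contains 3.

3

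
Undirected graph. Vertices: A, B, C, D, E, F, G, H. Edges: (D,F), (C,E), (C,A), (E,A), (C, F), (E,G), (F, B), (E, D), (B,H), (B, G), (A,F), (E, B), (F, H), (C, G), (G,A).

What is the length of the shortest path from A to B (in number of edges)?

Distance 0: A.
Distance 1: C, E, F, G.
Distance 2: B, D, H — contains B.

2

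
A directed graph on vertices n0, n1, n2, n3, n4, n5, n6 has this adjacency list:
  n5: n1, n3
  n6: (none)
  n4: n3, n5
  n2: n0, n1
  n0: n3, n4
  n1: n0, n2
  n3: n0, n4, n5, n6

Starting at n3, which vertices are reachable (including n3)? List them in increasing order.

Start at n3.
Its neighbours: n0, n4, n5, n6.
Then their neighbours: n1.
Then next layer: n2.
Every vertex is now reached.

n0, n1, n2, n3, n4, n5, n6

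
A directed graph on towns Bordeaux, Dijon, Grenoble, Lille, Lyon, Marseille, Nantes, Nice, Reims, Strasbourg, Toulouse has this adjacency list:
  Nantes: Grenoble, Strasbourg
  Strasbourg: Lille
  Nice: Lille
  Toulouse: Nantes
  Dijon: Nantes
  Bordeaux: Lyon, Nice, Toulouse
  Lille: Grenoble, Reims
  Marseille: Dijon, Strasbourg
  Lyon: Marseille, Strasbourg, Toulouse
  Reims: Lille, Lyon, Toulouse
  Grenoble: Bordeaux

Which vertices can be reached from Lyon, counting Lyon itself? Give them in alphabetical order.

Start at Lyon.
Its neighbours: Marseille, Strasbourg, Toulouse.
Then their neighbours: Dijon, Lille, Nantes.
Then next layer: Grenoble, Reims.
Then next layer: Bordeaux.
Then next layer: Nice.
Every vertex is now reached.

Bordeaux, Dijon, Grenoble, Lille, Lyon, Marseille, Nantes, Nice, Reims, Strasbourg, Toulouse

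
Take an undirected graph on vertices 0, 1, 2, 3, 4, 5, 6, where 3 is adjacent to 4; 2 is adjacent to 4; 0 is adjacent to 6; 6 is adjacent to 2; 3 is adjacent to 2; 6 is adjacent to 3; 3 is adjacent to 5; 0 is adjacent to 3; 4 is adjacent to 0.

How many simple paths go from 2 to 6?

8

2–3–0–6
2–3–4–0–6
2–3–6
2–4–0–3–6
2–4–0–6
2–4–3–0–6
2–4–3–6
2–6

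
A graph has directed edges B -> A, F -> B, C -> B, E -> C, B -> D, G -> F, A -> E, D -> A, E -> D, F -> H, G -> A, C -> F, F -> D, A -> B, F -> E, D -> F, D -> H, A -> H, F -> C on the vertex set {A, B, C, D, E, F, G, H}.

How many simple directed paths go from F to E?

F→B→A→E
F→B→D→A→E
F→C→B→A→E
F→C→B→D→A→E
F→D→A→E
F→E

6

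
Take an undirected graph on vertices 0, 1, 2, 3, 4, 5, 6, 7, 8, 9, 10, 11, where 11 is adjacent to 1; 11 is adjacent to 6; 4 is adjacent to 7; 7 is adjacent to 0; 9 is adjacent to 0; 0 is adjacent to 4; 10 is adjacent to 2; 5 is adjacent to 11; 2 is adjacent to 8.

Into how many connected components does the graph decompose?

From 0: component {0, 4, 7, 9}.
From 1: component {1, 5, 6, 11}.
From 2: component {2, 8, 10}.
From 3: component {3}.
That's 4 components.

4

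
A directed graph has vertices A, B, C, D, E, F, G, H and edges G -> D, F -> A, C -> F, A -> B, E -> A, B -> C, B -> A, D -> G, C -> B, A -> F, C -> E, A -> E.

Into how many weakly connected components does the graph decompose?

From A: component {A, B, C, E, F}.
From D: component {D, G}.
From H: component {H}.
That's 3 components.

3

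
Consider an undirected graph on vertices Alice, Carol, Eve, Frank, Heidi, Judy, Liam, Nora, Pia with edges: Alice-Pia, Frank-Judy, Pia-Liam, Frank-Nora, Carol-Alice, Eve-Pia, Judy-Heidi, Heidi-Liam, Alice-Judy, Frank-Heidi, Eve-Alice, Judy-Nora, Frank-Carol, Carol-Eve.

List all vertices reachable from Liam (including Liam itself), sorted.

Start at Liam.
Its neighbours: Heidi, Pia.
Then their neighbours: Alice, Eve, Frank, Judy.
Then next layer: Carol, Nora.
Every vertex is now reached.

Alice, Carol, Eve, Frank, Heidi, Judy, Liam, Nora, Pia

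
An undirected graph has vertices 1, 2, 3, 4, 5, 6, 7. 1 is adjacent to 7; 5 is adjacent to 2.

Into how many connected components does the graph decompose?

From 1: component {1, 7}.
From 2: component {2, 5}.
From 3: component {3}.
From 4: component {4}.
From 6: component {6}.
That's 5 components.

5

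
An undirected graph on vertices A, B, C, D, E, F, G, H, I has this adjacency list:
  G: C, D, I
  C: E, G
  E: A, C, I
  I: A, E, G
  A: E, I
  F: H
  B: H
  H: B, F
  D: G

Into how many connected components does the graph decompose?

From A: component {A, C, D, E, G, I}.
From B: component {B, F, H}.
That's 2 components.

2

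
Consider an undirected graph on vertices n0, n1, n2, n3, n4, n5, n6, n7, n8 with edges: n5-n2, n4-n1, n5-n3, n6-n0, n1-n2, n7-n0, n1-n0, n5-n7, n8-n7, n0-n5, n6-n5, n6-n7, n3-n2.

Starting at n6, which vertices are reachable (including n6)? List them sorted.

n0, n1, n2, n3, n4, n5, n6, n7, n8

Start at n6.
Its neighbours: n0, n5, n7.
Then their neighbours: n1, n2, n3, n8.
Then next layer: n4.
Every vertex is now reached.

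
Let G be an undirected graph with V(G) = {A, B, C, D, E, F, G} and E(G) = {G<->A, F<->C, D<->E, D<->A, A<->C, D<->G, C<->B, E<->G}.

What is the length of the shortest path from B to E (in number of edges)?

Distance 0: B.
Distance 1: C.
Distance 2: A, F.
Distance 3: D, G.
Distance 4: E — contains E.

4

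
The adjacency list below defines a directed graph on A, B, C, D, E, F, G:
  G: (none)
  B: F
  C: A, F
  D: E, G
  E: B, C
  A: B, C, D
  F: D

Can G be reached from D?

Yes

Explore from D.
Distance 1: reach E, G.
Found G.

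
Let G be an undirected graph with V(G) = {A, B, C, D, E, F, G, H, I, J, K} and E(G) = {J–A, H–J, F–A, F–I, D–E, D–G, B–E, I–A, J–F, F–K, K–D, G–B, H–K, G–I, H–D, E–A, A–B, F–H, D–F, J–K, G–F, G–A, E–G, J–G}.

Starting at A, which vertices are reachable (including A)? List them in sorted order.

A, B, D, E, F, G, H, I, J, K

Start at A.
Its neighbours: B, E, F, G, I, J.
Then their neighbours: D, H, K.
Nothing further is reachable.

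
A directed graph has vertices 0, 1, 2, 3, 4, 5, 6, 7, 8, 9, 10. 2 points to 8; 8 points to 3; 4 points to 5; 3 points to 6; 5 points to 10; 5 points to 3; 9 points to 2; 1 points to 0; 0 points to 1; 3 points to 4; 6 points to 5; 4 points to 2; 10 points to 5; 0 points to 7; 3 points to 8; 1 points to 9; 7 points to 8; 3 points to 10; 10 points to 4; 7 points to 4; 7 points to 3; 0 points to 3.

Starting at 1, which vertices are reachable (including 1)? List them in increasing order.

Start at 1.
Its neighbours: 0, 9.
Then their neighbours: 2, 3, 7.
Then next layer: 4, 6, 8, 10.
Then next layer: 5.
Every vertex is now reached.

0, 1, 2, 3, 4, 5, 6, 7, 8, 9, 10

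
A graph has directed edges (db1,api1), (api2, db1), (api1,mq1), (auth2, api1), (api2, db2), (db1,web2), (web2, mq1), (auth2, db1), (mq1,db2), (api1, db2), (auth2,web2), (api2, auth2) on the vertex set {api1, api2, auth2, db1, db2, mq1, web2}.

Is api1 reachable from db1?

Yes

Explore from db1.
Distance 1: reach api1, web2.
Found api1.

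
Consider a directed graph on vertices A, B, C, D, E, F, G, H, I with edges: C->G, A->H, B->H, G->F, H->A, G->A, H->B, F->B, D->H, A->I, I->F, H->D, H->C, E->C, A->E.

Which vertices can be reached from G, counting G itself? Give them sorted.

Start at G.
Its neighbours: A, F.
Then their neighbours: B, E, H, I.
Then next layer: C, D.
Every vertex is now reached.

A, B, C, D, E, F, G, H, I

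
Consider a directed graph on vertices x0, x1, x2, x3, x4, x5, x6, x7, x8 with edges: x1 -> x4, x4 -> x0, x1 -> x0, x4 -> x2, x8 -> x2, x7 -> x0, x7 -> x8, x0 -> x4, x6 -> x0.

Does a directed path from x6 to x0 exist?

Yes

Explore from x6.
Distance 1: reach x0.
Found x0.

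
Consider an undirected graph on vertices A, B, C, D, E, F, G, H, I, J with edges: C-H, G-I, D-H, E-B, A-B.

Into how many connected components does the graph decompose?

5

From A: component {A, B, E}.
From C: component {C, D, H}.
From F: component {F}.
From G: component {G, I}.
From J: component {J}.
That's 5 components.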